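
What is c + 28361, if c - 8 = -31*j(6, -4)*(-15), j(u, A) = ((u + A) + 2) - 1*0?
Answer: 30229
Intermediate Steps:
j(u, A) = 2 + A + u (j(u, A) = ((A + u) + 2) + 0 = (2 + A + u) + 0 = 2 + A + u)
c = 1868 (c = 8 - 31*(2 - 4 + 6)*(-15) = 8 - 31*4*(-15) = 8 - 124*(-15) = 8 + 1860 = 1868)
c + 28361 = 1868 + 28361 = 30229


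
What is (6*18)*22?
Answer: 2376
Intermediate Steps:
(6*18)*22 = 108*22 = 2376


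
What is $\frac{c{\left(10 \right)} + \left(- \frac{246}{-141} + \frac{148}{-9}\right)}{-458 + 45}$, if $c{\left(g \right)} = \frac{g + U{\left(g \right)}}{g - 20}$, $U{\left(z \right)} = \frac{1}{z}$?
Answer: $\frac{664523}{17469900} \approx 0.038038$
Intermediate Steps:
$c{\left(g \right)} = \frac{g + \frac{1}{g}}{-20 + g}$ ($c{\left(g \right)} = \frac{g + \frac{1}{g}}{g - 20} = \frac{g + \frac{1}{g}}{-20 + g}$)
$\frac{c{\left(10 \right)} + \left(- \frac{246}{-141} + \frac{148}{-9}\right)}{-458 + 45} = \frac{\frac{1 + 10^{2}}{10 \left(-20 + 10\right)} + \left(- \frac{246}{-141} + \frac{148}{-9}\right)}{-458 + 45} = \frac{\frac{1 + 100}{10 \left(-10\right)} + \left(\left(-246\right) \left(- \frac{1}{141}\right) + 148 \left(- \frac{1}{9}\right)\right)}{-413} = \left(\frac{1}{10} \left(- \frac{1}{10}\right) 101 + \left(\frac{82}{47} - \frac{148}{9}\right)\right) \left(- \frac{1}{413}\right) = \left(- \frac{101}{100} - \frac{6218}{423}\right) \left(- \frac{1}{413}\right) = \left(- \frac{664523}{42300}\right) \left(- \frac{1}{413}\right) = \frac{664523}{17469900}$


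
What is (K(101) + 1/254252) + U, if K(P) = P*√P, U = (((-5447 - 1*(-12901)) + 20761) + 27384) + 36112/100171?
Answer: 1416042159286503/25468677092 + 101*√101 ≈ 56614.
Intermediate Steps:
U = 5569443541/100171 (U = (((-5447 + 12901) + 20761) + 27384) + 36112*(1/100171) = ((7454 + 20761) + 27384) + 36112/100171 = (28215 + 27384) + 36112/100171 = 55599 + 36112/100171 = 5569443541/100171 ≈ 55599.)
K(P) = P^(3/2)
(K(101) + 1/254252) + U = (101^(3/2) + 1/254252) + 5569443541/100171 = (101*√101 + 1/254252) + 5569443541/100171 = (1/254252 + 101*√101) + 5569443541/100171 = 1416042159286503/25468677092 + 101*√101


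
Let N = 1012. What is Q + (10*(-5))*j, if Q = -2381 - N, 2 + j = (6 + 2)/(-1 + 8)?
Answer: -23451/7 ≈ -3350.1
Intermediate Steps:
j = -6/7 (j = -2 + (6 + 2)/(-1 + 8) = -2 + 8/7 = -6/7 ≈ -0.85714)
Q = -3393 (Q = -2381 - 1*1012 = -2381 - 1012 = -3393)
Q + (10*(-5))*j = -3393 + (10*(-5))*(-6/7) = -3393 - 50*(-6/7) = -3393 + 300/7 = -23451/7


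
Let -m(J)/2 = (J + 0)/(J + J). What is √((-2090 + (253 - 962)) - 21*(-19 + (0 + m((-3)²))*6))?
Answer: I*√2274 ≈ 47.686*I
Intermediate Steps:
m(J) = -1 (m(J) = -2*(J + 0)/(J + J) = -2*J/(2*J) = -2*J*1/(2*J) = -2*½ = -1)
√((-2090 + (253 - 962)) - 21*(-19 + (0 + m((-3)²))*6)) = √((-2090 + (253 - 962)) - 21*(-19 + (0 - 1)*6)) = √((-2090 - 709) - 21*(-19 - 1*6)) = √(-2799 - 21*(-19 - 6)) = √(-2799 - 21*(-25)) = √(-2799 + 525) = √(-2274) = I*√2274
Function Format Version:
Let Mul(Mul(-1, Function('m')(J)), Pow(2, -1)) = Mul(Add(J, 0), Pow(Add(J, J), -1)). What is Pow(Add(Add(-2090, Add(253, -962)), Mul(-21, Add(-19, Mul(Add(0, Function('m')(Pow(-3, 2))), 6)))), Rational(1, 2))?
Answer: Mul(I, Pow(2274, Rational(1, 2))) ≈ Mul(47.686, I)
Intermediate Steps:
Function('m')(J) = -1 (Function('m')(J) = Mul(-2, Mul(Add(J, 0), Pow(Add(J, J), -1))) = Mul(-2, Mul(J, Pow(Mul(2, J), -1))) = Mul(-2, Mul(J, Mul(Rational(1, 2), Pow(J, -1)))) = Mul(-2, Rational(1, 2)) = -1)
Pow(Add(Add(-2090, Add(253, -962)), Mul(-21, Add(-19, Mul(Add(0, Function('m')(Pow(-3, 2))), 6)))), Rational(1, 2)) = Pow(Add(Add(-2090, Add(253, -962)), Mul(-21, Add(-19, Mul(Add(0, -1), 6)))), Rational(1, 2)) = Pow(Add(Add(-2090, -709), Mul(-21, Add(-19, Mul(-1, 6)))), Rational(1, 2)) = Pow(Add(-2799, Mul(-21, Add(-19, -6))), Rational(1, 2)) = Pow(Add(-2799, Mul(-21, -25)), Rational(1, 2)) = Pow(Add(-2799, 525), Rational(1, 2)) = Pow(-2274, Rational(1, 2)) = Mul(I, Pow(2274, Rational(1, 2)))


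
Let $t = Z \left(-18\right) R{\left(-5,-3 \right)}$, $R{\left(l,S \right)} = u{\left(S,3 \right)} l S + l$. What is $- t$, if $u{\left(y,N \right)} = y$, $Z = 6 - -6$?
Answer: $-10800$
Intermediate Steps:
$Z = 12$ ($Z = 6 + 6 = 12$)
$R{\left(l,S \right)} = l + l S^{2}$ ($R{\left(l,S \right)} = S l S + l = l S^{2} + l = l + l S^{2}$)
$t = 10800$ ($t = 12 \left(-18\right) \left(- 5 \left(1 + \left(-3\right)^{2}\right)\right) = - 216 \left(- 5 \left(1 + 9\right)\right) = - 216 \left(\left(-5\right) 10\right) = \left(-216\right) \left(-50\right) = 10800$)
$- t = \left(-1\right) 10800 = -10800$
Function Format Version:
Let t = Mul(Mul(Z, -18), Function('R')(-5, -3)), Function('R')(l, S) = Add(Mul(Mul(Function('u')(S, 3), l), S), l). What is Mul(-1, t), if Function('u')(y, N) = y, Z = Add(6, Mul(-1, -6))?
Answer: -10800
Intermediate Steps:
Z = 12 (Z = Add(6, 6) = 12)
Function('R')(l, S) = Add(l, Mul(l, Pow(S, 2))) (Function('R')(l, S) = Add(Mul(Mul(S, l), S), l) = Add(Mul(l, Pow(S, 2)), l) = Add(l, Mul(l, Pow(S, 2))))
t = 10800 (t = Mul(Mul(12, -18), Mul(-5, Add(1, Pow(-3, 2)))) = Mul(-216, Mul(-5, Add(1, 9))) = Mul(-216, Mul(-5, 10)) = Mul(-216, -50) = 10800)
Mul(-1, t) = Mul(-1, 10800) = -10800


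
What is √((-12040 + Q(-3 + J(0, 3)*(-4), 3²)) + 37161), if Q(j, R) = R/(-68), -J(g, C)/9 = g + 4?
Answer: √29039723/34 ≈ 158.50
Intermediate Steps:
J(g, C) = -36 - 9*g (J(g, C) = -9*(g + 4) = -9*(4 + g) = -36 - 9*g)
Q(j, R) = -R/68 (Q(j, R) = R*(-1/68) = -R/68)
√((-12040 + Q(-3 + J(0, 3)*(-4), 3²)) + 37161) = √((-12040 - 1/68*3²) + 37161) = √((-12040 - 1/68*9) + 37161) = √((-12040 - 9/68) + 37161) = √(-818729/68 + 37161) = √(1708219/68) = √29039723/34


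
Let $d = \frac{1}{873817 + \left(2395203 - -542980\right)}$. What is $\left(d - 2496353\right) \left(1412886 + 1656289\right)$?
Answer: $- \frac{1168262758478689233}{152480} \approx -7.6617 \cdot 10^{12}$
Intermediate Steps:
$d = \frac{1}{3812000}$ ($d = \frac{1}{873817 + \left(2395203 + 542980\right)} = \frac{1}{873817 + 2938183} = \frac{1}{3812000} \approx 2.6233 \cdot 10^{-7}$)
$\left(d - 2496353\right) \left(1412886 + 1656289\right) = \left(\frac{1}{3812000} - 2496353\right) \left(1412886 + 1656289\right) = \left(- \frac{9516097635999}{3812000}\right) 3069175 = - \frac{1168262758478689233}{152480}$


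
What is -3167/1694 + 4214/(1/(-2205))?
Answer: -15740430947/1694 ≈ -9.2919e+6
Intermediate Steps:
-3167/1694 + 4214/(1/(-2205)) = -3167*1/1694 + 4214/(-1/2205) = -3167/1694 + 4214*(-2205) = -3167/1694 - 9291870 = -15740430947/1694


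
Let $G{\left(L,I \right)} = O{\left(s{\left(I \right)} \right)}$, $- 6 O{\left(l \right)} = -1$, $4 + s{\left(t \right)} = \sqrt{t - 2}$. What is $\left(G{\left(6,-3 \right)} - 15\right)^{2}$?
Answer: $\frac{7921}{36} \approx 220.03$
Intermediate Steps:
$s{\left(t \right)} = -4 + \sqrt{-2 + t}$ ($s{\left(t \right)} = -4 + \sqrt{t - 2} = -4 + \sqrt{-2 + t}$)
$O{\left(l \right)} = \frac{1}{6}$ ($O{\left(l \right)} = \left(- \frac{1}{6}\right) \left(-1\right) = \frac{1}{6}$)
$G{\left(L,I \right)} = \frac{1}{6}$
$\left(G{\left(6,-3 \right)} - 15\right)^{2} = \left(\frac{1}{6} - 15\right)^{2} = \left(- \frac{89}{6}\right)^{2} = \frac{7921}{36}$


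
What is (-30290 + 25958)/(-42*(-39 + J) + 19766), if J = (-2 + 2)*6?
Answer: -1083/5351 ≈ -0.20239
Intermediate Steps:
J = 0 (J = 0*6 = 0)
(-30290 + 25958)/(-42*(-39 + J) + 19766) = (-30290 + 25958)/(-42*(-39 + 0) + 19766) = -4332/(-42*(-39) + 19766) = -4332/(1638 + 19766) = -4332/21404 = -4332*1/21404 = -1083/5351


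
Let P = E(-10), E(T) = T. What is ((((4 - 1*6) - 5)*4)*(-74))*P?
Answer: -20720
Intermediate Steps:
P = -10
((((4 - 1*6) - 5)*4)*(-74))*P = ((((4 - 1*6) - 5)*4)*(-74))*(-10) = ((((4 - 6) - 5)*4)*(-74))*(-10) = (((-2 - 5)*4)*(-74))*(-10) = (-7*4*(-74))*(-10) = -28*(-74)*(-10) = 2072*(-10) = -20720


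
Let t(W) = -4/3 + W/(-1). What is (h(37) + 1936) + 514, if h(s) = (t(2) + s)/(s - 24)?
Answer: 95651/39 ≈ 2452.6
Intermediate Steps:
t(W) = -4/3 - W (t(W) = -4*⅓ + W*(-1) = -4/3 - W)
h(s) = (-10/3 + s)/(-24 + s) (h(s) = ((-4/3 - 1*2) + s)/(s - 24) = ((-4/3 - 2) + s)/(-24 + s) = (-10/3 + s)/(-24 + s))
(h(37) + 1936) + 514 = ((-10/3 + 37)/(-24 + 37) + 1936) + 514 = ((101/3)/13 + 1936) + 514 = ((1/13)*(101/3) + 1936) + 514 = (101/39 + 1936) + 514 = 75605/39 + 514 = 95651/39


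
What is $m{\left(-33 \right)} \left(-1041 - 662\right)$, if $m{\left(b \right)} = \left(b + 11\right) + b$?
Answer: $93665$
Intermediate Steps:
$m{\left(b \right)} = 11 + 2 b$ ($m{\left(b \right)} = \left(11 + b\right) + b = 11 + 2 b$)
$m{\left(-33 \right)} \left(-1041 - 662\right) = \left(11 + 2 \left(-33\right)\right) \left(-1041 - 662\right) = \left(11 - 66\right) \left(-1703\right) = \left(-55\right) \left(-1703\right) = 93665$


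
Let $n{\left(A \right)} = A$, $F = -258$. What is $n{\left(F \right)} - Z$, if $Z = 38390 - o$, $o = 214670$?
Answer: $176022$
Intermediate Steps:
$Z = -176280$ ($Z = 38390 - 214670 = -176280$)
$n{\left(F \right)} - Z = -258 - -176280 = -258 + 176280 = 176022$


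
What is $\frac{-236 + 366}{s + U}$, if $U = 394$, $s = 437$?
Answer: $\frac{130}{831} \approx 0.15644$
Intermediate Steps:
$\frac{-236 + 366}{s + U} = \frac{-236 + 366}{437 + 394} = \frac{130}{831}$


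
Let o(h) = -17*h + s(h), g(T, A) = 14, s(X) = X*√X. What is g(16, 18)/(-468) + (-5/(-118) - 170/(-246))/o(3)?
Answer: -61499/1383668 - 10645*√3/12453012 ≈ -0.045927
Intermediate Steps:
s(X) = X^(3/2)
o(h) = h^(3/2) - 17*h (o(h) = -17*h + h^(3/2) = h^(3/2) - 17*h)
g(16, 18)/(-468) + (-5/(-118) - 170/(-246))/o(3) = 14/(-468) + (-5/(-118) - 170/(-246))/(3^(3/2) - 17*3) = 14*(-1/468) + (-5*(-1/118) - 170*(-1/246))/(3*√3 - 51) = -7/234 + (5/118 + 85/123)/(-51 + 3*√3) = -7/234 + 10645/(14514*(-51 + 3*√3))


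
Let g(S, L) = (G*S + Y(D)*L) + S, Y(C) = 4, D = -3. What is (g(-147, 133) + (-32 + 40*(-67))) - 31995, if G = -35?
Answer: -29177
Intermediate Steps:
g(S, L) = -34*S + 4*L (g(S, L) = (-35*S + 4*L) + S = -34*S + 4*L)
(g(-147, 133) + (-32 + 40*(-67))) - 31995 = ((-34*(-147) + 4*133) + (-32 + 40*(-67))) - 31995 = ((4998 + 532) + (-32 - 2680)) - 31995 = (5530 - 2712) - 31995 = 2818 - 31995 = -29177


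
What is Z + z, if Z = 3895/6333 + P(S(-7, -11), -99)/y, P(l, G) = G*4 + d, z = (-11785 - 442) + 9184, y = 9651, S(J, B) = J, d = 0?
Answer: -61984138964/20373261 ≈ -3042.4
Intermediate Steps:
z = -3043 (z = -12227 + 9184 = -3043)
P(l, G) = 4*G (P(l, G) = G*4 + 0 = 4*G + 0 = 4*G)
Z = 11694259/20373261 (Z = 3895/6333 + (4*(-99))/9651 = 3895*(1/6333) - 396*1/9651 = 3895/6333 - 132/3217 = 11694259/20373261 ≈ 0.57400)
Z + z = 11694259/20373261 - 3043 = -61984138964/20373261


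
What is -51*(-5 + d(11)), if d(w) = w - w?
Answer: 255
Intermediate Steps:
d(w) = 0
-51*(-5 + d(11)) = -51*(-5 + 0) = -51*(-5) = 255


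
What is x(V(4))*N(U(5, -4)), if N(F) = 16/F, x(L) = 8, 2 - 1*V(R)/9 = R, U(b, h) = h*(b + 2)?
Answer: -32/7 ≈ -4.5714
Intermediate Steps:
U(b, h) = h*(2 + b)
V(R) = 18 - 9*R
x(V(4))*N(U(5, -4)) = 8*(16/((-4*(2 + 5)))) = 8*(16/((-4*7))) = 8*(16/(-28)) = 8*(16*(-1/28)) = 8*(-4/7) = -32/7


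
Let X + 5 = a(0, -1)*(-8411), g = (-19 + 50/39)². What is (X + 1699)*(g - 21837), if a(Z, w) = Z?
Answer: -55455793624/1521 ≈ -3.6460e+7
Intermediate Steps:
g = 477481/1521 (g = (-19 + 50*(1/39))² = (-19 + 50/39)² = (-691/39)² = 477481/1521 ≈ 313.93)
X = -5 (X = -5 + 0*(-8411) = -5 + 0 = -5)
(X + 1699)*(g - 21837) = (-5 + 1699)*(477481/1521 - 21837) = 1694*(-32736596/1521) = -55455793624/1521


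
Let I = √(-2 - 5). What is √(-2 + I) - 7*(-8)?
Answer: 56 + √(-2 + I*√7) ≈ 56.811 + 1.6304*I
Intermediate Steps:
I = I*√7 (I = √(-7) = I*√7 ≈ 2.6458*I)
√(-2 + I) - 7*(-8) = √(-2 + I*√7) - 7*(-8) = √(-2 + I*√7) + 56 = 56 + √(-2 + I*√7)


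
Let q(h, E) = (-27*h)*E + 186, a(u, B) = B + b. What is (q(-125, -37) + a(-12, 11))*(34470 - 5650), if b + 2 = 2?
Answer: -3593219960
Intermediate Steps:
b = 0 (b = -2 + 2 = 0)
a(u, B) = B (a(u, B) = B + 0 = B)
q(h, E) = 186 - 27*E*h (q(h, E) = -27*E*h + 186 = 186 - 27*E*h)
(q(-125, -37) + a(-12, 11))*(34470 - 5650) = ((186 - 27*(-37)*(-125)) + 11)*(34470 - 5650) = ((186 - 124875) + 11)*28820 = (-124689 + 11)*28820 = -124678*28820 = -3593219960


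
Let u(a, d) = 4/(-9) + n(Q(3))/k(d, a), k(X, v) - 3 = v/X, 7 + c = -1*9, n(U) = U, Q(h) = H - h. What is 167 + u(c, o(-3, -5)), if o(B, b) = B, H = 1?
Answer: 37421/225 ≈ 166.32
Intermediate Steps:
Q(h) = 1 - h
c = -16 (c = -7 - 1*9 = -7 - 9 = -16)
k(X, v) = 3 + v/X
u(a, d) = -4/9 - 2/(3 + a/d) (u(a, d) = 4/(-9) + (1 - 1*3)/(3 + a/d) = 4*(-⅑) + (1 - 3)/(3 + a/d) = -4/9 - 2/(3 + a/d))
167 + u(c, o(-3, -5)) = 167 + 2*(-15*(-3) - 2*(-16))/(9*(-16 + 3*(-3))) = 167 + 2*(45 + 32)/(9*(-16 - 9)) = 167 + (2/9)*77/(-25) = 167 + (2/9)*(-1/25)*77 = 167 - 154/225 = 37421/225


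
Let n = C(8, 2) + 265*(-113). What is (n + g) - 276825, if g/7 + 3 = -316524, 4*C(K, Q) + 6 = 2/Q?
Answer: -10089841/4 ≈ -2.5225e+6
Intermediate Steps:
C(K, Q) = -3/2 + 1/(2*Q) (C(K, Q) = -3/2 + (2/Q)/4 = -3/2 + 1/(2*Q))
g = -2215689 (g = -21 + 7*(-316524) = -21 - 2215668 = -2215689)
n = -119785/4 (n = (½)*(1 - 3*2)/2 + 265*(-113) = (½)*(½)*(1 - 6) - 29945 = (½)*(½)*(-5) - 29945 = -5/4 - 29945 = -119785/4 ≈ -29946.)
(n + g) - 276825 = (-119785/4 - 2215689) - 276825 = -8982541/4 - 276825 = -10089841/4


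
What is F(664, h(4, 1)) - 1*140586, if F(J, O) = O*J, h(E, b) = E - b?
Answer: -138594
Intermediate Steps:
F(J, O) = J*O
F(664, h(4, 1)) - 1*140586 = 664*(4 - 1*1) - 1*140586 = 664*(4 - 1) - 140586 = 664*3 - 140586 = 1992 - 140586 = -138594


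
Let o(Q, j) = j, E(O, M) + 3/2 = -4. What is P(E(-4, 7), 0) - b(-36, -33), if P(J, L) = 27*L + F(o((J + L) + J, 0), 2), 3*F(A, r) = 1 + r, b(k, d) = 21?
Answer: -20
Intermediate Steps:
E(O, M) = -11/2 (E(O, M) = -3/2 - 4 = -11/2)
F(A, r) = ⅓ + r/3 (F(A, r) = (1 + r)/3 = ⅓ + r/3)
P(J, L) = 1 + 27*L (P(J, L) = 27*L + (⅓ + (⅓)*2) = 27*L + (⅓ + ⅔) = 27*L + 1 = 1 + 27*L)
P(E(-4, 7), 0) - b(-36, -33) = (1 + 27*0) - 1*21 = (1 + 0) - 21 = 1 - 21 = -20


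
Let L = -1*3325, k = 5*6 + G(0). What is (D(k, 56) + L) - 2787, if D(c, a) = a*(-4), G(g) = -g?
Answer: -6336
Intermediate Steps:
k = 30 (k = 5*6 - 1*0 = 30 + 0 = 30)
D(c, a) = -4*a
L = -3325
(D(k, 56) + L) - 2787 = (-4*56 - 3325) - 2787 = (-224 - 3325) - 2787 = -3549 - 2787 = -6336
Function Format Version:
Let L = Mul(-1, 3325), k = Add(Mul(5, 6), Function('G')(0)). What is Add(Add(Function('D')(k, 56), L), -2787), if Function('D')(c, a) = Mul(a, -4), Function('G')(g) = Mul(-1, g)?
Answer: -6336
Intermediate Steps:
k = 30 (k = Add(Mul(5, 6), Mul(-1, 0)) = Add(30, 0) = 30)
Function('D')(c, a) = Mul(-4, a)
L = -3325
Add(Add(Function('D')(k, 56), L), -2787) = Add(Add(Mul(-4, 56), -3325), -2787) = Add(Add(-224, -3325), -2787) = Add(-3549, -2787) = -6336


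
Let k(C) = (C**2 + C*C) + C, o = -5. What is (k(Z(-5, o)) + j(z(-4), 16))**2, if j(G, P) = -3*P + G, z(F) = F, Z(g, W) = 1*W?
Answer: 49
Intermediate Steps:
Z(g, W) = W
j(G, P) = G - 3*P
k(C) = C + 2*C**2 (k(C) = (C**2 + C**2) + C = 2*C**2 + C = C + 2*C**2)
(k(Z(-5, o)) + j(z(-4), 16))**2 = (-5*(1 + 2*(-5)) + (-4 - 3*16))**2 = (-5*(1 - 10) + (-4 - 48))**2 = (-5*(-9) - 52)**2 = (45 - 52)**2 = (-7)**2 = 49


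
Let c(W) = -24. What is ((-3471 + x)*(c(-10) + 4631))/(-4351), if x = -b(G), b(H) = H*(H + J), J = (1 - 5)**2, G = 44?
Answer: 28153377/4351 ≈ 6470.6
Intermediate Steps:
J = 16 (J = (-4)**2 = 16)
b(H) = H*(16 + H) (b(H) = H*(H + 16) = H*(16 + H))
x = -2640 (x = -44*(16 + 44) = -44*60 = -1*2640 = -2640)
((-3471 + x)*(c(-10) + 4631))/(-4351) = ((-3471 - 2640)*(-24 + 4631))/(-4351) = -6111*4607*(-1/4351) = -28153377*(-1/4351) = 28153377/4351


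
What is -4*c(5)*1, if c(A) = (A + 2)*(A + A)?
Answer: -280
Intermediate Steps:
c(A) = 2*A*(2 + A) (c(A) = (2 + A)*(2*A) = 2*A*(2 + A))
-4*c(5)*1 = -8*5*(2 + 5)*1 = -8*5*7*1 = -4*70*1 = -280*1 = -280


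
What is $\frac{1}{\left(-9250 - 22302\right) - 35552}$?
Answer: $- \frac{1}{67104} \approx -1.4902 \cdot 10^{-5}$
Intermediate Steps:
$\frac{1}{\left(-9250 - 22302\right) - 35552} = \frac{1}{-31552 - 35552} = \frac{1}{-67104} = - \frac{1}{67104}$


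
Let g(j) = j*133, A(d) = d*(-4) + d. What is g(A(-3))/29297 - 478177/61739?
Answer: -13935249986/1808767483 ≈ -7.7043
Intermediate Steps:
A(d) = -3*d (A(d) = -4*d + d = -3*d)
g(j) = 133*j
g(A(-3))/29297 - 478177/61739 = (133*(-3*(-3)))/29297 - 478177/61739 = (133*9)*(1/29297) - 478177*1/61739 = 1197*(1/29297) - 478177/61739 = 1197/29297 - 478177/61739 = -13935249986/1808767483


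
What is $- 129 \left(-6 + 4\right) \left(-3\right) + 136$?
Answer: $-638$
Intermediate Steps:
$- 129 \left(-6 + 4\right) \left(-3\right) + 136 = - 129 \left(\left(-2\right) \left(-3\right)\right) + 136 = \left(-129\right) 6 + 136 = -774 + 136 = -638$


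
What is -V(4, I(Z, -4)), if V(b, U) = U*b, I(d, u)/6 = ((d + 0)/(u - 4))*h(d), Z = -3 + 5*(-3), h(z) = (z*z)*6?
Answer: -104976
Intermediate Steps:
h(z) = 6*z**2 (h(z) = z**2*6 = 6*z**2)
Z = -18 (Z = -3 - 15 = -18)
I(d, u) = 36*d**3/(-4 + u) (I(d, u) = 6*(((d + 0)/(u - 4))*(6*d**2)) = 6*((d/(-4 + u))*(6*d**2)) = 6*(6*d**3/(-4 + u)) = 36*d**3/(-4 + u))
-V(4, I(Z, -4)) = -36*(-18)**3/(-4 - 4)*4 = -36*(-5832)/(-8)*4 = -36*(-5832)*(-1/8)*4 = -26244*4 = -1*104976 = -104976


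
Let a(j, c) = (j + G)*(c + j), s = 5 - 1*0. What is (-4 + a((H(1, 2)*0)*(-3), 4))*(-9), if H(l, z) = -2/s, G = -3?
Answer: 144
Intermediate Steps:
s = 5 (s = 5 + 0 = 5)
H(l, z) = -2/5
a(j, c) = (-3 + j)*(c + j) (a(j, c) = (j - 3)*(c + j) = (-3 + j)*(c + j))
(-4 + a((H(1, 2)*0)*(-3), 4))*(-9) = (-4 + ((-2/5*0*(-3))**2 - 3*4 - 3*(-2/5*0)*(-3) + 4*(-2/5*0*(-3))))*(-9) = (-4 + ((0*(-3))**2 - 12 - 0*(-3) + 4*(0*(-3))))*(-9) = (-4 + (0**2 - 12 - 3*0 + 4*0))*(-9) = (-4 + (0 - 12 + 0 + 0))*(-9) = (-4 - 12)*(-9) = -16*(-9) = 144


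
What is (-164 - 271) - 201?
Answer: -636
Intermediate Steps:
(-164 - 271) - 201 = -435 - 201 = -636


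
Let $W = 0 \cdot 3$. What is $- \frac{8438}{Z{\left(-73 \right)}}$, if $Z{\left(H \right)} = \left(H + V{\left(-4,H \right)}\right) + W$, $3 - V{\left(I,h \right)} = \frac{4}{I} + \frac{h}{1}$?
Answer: $- \frac{4219}{2} \approx -2109.5$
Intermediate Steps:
$W = 0$
$V{\left(I,h \right)} = 3 - h - \frac{4}{I}$ ($V{\left(I,h \right)} = 3 - \left(\frac{4}{I} + \frac{h}{1}\right) = 3 - \left(\frac{4}{I} + h 1\right) = 3 - \left(\frac{4}{I} + h\right) = 3 - \left(h + \frac{4}{I}\right) = 3 - h - \frac{4}{I}$)
$Z{\left(H \right)} = 4$ ($Z{\left(H \right)} = \left(H - \left(-3 - 1 + H\right)\right) + 0 = \left(H - \left(-4 + H\right)\right) + 0 = 4 + 0 = 4$)
$- \frac{8438}{Z{\left(-73 \right)}} = - \frac{8438}{4} = \left(-8438\right) \frac{1}{4} = - \frac{4219}{2}$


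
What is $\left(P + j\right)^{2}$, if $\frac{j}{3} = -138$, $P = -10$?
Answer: $179776$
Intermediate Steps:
$j = -414$ ($j = 3 \left(-138\right) = -414$)
$\left(P + j\right)^{2} = \left(-10 - 414\right)^{2} = \left(-424\right)^{2} = 179776$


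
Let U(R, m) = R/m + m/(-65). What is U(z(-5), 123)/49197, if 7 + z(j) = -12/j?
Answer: -15428/393330015 ≈ -3.9224e-5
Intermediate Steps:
z(j) = -7 - 12/j
U(R, m) = -m/65 + R/m (U(R, m) = R/m + m*(-1/65) = R/m - m/65 = -m/65 + R/m)
U(z(-5), 123)/49197 = (-1/65*123 + (-7 - 12/(-5))/123)/49197 = (-123/65 + (-7 - 12*(-⅕))*(1/123))*(1/49197) = (-123/65 + (-7 + 12/5)*(1/123))*(1/49197) = (-123/65 - 23/5*1/123)*(1/49197) = (-123/65 - 23/615)*(1/49197) = -15428/7995*1/49197 = -15428/393330015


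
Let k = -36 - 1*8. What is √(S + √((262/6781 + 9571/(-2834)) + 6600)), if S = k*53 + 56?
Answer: √(-840542037276755216 + 19217354*√2436191229913465778)/19217354 ≈ 46.849*I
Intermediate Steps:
k = -44 (k = -36 - 8 = -44)
S = -2276 (S = -44*53 + 56 = -2332 + 56 = -2276)
√(S + √((262/6781 + 9571/(-2834)) + 6600)) = √(-2276 + √((262/6781 + 9571/(-2834)) + 6600)) = √(-2276 + √((262*(1/6781) + 9571*(-1/2834)) + 6600)) = √(-2276 + √((262/6781 - 9571/2834) + 6600)) = √(-2276 + √(-64158443/19217354 + 6600)) = √(-2276 + √(126770377957/19217354)) = √(-2276 + √2436191229913465778/19217354)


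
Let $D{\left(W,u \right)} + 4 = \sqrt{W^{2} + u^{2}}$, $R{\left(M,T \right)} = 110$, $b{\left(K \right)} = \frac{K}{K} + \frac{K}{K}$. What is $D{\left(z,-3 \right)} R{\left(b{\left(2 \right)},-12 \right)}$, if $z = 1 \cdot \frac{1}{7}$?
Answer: $-440 + \frac{110 \sqrt{442}}{7} \approx -109.63$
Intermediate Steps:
$b{\left(K \right)} = 2$ ($b{\left(K \right)} = 1 + 1 = 2$)
$z = \frac{1}{7}$ ($z = 1 \cdot \frac{1}{7} = \frac{1}{7} \approx 0.14286$)
$D{\left(W,u \right)} = -4 + \sqrt{W^{2} + u^{2}}$
$D{\left(z,-3 \right)} R{\left(b{\left(2 \right)},-12 \right)} = \left(-4 + \sqrt{\left(\frac{1}{7}\right)^{2} + \left(-3\right)^{2}}\right) 110 = \left(-4 + \sqrt{\frac{1}{49} + 9}\right) 110 = \left(-4 + \sqrt{\frac{442}{49}}\right) 110 = \left(-4 + \frac{\sqrt{442}}{7}\right) 110 = -440 + \frac{110 \sqrt{442}}{7}$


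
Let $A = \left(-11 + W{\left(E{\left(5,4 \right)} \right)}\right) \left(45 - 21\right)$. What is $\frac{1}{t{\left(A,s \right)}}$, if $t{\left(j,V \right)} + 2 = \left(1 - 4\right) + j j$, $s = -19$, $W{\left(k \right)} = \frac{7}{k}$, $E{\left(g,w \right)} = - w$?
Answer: $\frac{1}{93631} \approx 1.068 \cdot 10^{-5}$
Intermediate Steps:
$A = -306$ ($A = \left(-11 + \frac{7}{\left(-1\right) 4}\right) \left(45 - 21\right) = \left(-11 + \frac{7}{-4}\right) 24 = \left(-11 + 7 \left(- \frac{1}{4}\right)\right) 24 = \left(-11 - \frac{7}{4}\right) 24 = \left(- \frac{51}{4}\right) 24 = -306$)
$t{\left(j,V \right)} = -5 + j^{2}$ ($t{\left(j,V \right)} = -2 + \left(\left(1 - 4\right) + j j\right) = -2 + \left(-3 + j^{2}\right) = -5 + j^{2}$)
$\frac{1}{t{\left(A,s \right)}} = \frac{1}{-5 + \left(-306\right)^{2}} = \frac{1}{-5 + 93636} = \frac{1}{93631}$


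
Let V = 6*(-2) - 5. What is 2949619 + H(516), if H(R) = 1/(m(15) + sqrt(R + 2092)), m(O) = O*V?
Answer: 184106368868/62417 - 4*sqrt(163)/62417 ≈ 2.9496e+6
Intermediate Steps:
V = -17 (V = -12 - 5 = -17)
m(O) = -17*O (m(O) = O*(-17) = -17*O)
H(R) = 1/(-255 + sqrt(2092 + R)) (H(R) = 1/(-17*15 + sqrt(R + 2092)) = 1/(-255 + sqrt(2092 + R)))
2949619 + H(516) = 2949619 + 1/(-255 + sqrt(2092 + 516)) = 2949619 + 1/(-255 + sqrt(2608)) = 2949619 + 1/(-255 + 4*sqrt(163))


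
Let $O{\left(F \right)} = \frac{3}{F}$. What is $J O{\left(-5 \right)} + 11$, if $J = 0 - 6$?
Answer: $\frac{73}{5} \approx 14.6$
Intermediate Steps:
$J = -6$ ($J = 0 - 6 = -6$)
$J O{\left(-5 \right)} + 11 = - 6 \frac{3}{-5} + 11 = - 6 \cdot 3 \left(- \frac{1}{5}\right) + 11 = \left(-6\right) \left(- \frac{3}{5}\right) + 11 = \frac{18}{5} + 11 = \frac{73}{5}$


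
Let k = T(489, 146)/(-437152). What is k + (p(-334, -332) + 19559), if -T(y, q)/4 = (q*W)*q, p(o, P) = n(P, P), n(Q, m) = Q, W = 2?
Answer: 262665376/13661 ≈ 19227.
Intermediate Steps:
p(o, P) = P
T(y, q) = -8*q² (T(y, q) = -4*q*2*q = -4*2*q*q = -8*q²)
k = 5329/13661 (k = -8*146²/(-437152) = -8*21316*(-1/437152) = -170528*(-1/437152) = 5329/13661 ≈ 0.39009)
k + (p(-334, -332) + 19559) = 5329/13661 + (-332 + 19559) = 5329/13661 + 19227 = 262665376/13661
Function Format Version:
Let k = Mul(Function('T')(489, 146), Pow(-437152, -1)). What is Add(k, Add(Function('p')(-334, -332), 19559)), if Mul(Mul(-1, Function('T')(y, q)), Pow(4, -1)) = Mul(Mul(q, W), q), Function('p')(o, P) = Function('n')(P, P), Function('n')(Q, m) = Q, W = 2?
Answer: Rational(262665376, 13661) ≈ 19227.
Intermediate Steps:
Function('p')(o, P) = P
Function('T')(y, q) = Mul(-8, Pow(q, 2)) (Function('T')(y, q) = Mul(-4, Mul(Mul(q, 2), q)) = Mul(-4, Mul(Mul(2, q), q)) = Mul(-4, Mul(2, Pow(q, 2))) = Mul(-8, Pow(q, 2)))
k = Rational(5329, 13661) (k = Mul(Mul(-8, Pow(146, 2)), Pow(-437152, -1)) = Mul(Mul(-8, 21316), Rational(-1, 437152)) = Mul(-170528, Rational(-1, 437152)) = Rational(5329, 13661) ≈ 0.39009)
Add(k, Add(Function('p')(-334, -332), 19559)) = Add(Rational(5329, 13661), Add(-332, 19559)) = Add(Rational(5329, 13661), 19227) = Rational(262665376, 13661)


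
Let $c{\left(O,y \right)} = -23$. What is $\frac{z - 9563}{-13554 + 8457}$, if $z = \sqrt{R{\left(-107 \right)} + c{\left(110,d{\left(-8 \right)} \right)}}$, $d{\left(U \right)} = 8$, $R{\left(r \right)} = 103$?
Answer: $\frac{9563}{5097} - \frac{4 \sqrt{5}}{5097} \approx 1.8744$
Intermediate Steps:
$z = 4 \sqrt{5}$ ($z = \sqrt{103 - 23} = \sqrt{80} = 4 \sqrt{5} \approx 8.9443$)
$\frac{z - 9563}{-13554 + 8457} = \frac{4 \sqrt{5} - 9563}{-13554 + 8457} = \frac{-9563 + 4 \sqrt{5}}{-5097} = \left(-9563 + 4 \sqrt{5}\right) \left(- \frac{1}{5097}\right) = \frac{9563}{5097} - \frac{4 \sqrt{5}}{5097}$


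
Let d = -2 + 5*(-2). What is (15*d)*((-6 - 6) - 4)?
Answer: 2880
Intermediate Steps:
d = -12 (d = -2 - 10 = -12)
(15*d)*((-6 - 6) - 4) = (15*(-12))*((-6 - 6) - 4) = -180*(-12 - 4) = -180*(-16) = 2880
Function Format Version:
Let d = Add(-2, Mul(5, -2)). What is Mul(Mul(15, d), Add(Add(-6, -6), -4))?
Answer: 2880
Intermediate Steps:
d = -12 (d = Add(-2, -10) = -12)
Mul(Mul(15, d), Add(Add(-6, -6), -4)) = Mul(Mul(15, -12), Add(Add(-6, -6), -4)) = Mul(-180, Add(-12, -4)) = Mul(-180, -16) = 2880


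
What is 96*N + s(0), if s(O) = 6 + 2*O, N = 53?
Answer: 5094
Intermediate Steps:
96*N + s(0) = 96*53 + (6 + 2*0) = 5088 + (6 + 0) = 5088 + 6 = 5094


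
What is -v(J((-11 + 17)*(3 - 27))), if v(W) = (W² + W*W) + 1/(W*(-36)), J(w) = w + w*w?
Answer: -628677742657535/741312 ≈ -8.4806e+8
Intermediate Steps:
J(w) = w + w²
v(W) = 2*W² - 1/(36*W) (v(W) = (W² + W²) + 1/(-36*W) = 2*W² - 1/(36*W))
-v(J((-11 + 17)*(3 - 27))) = -(-1 + 72*(((-11 + 17)*(3 - 27))*(1 + (-11 + 17)*(3 - 27)))³)/(36*(((-11 + 17)*(3 - 27))*(1 + (-11 + 17)*(3 - 27)))) = -(-1 + 72*((6*(-24))*(1 + 6*(-24)))³)/(36*((6*(-24))*(1 + 6*(-24)))) = -(-1 + 72*(-144*(1 - 144))³)/(36*((-144*(1 - 144)))) = -(-1 + 72*(-144*(-143))³)/(36*((-144*(-143)))) = -(-1 + 72*20592³)/(36*20592) = -(-1 + 72*8731635314688)/(36*20592) = -(-1 + 628677742657536)/(36*20592) = -628677742657535/(36*20592) = -1*628677742657535/741312 = -628677742657535/741312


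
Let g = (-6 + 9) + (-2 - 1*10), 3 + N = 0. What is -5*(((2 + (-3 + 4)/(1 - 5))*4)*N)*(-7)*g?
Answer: 6615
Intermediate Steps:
N = -3 (N = -3 + 0 = -3)
g = -9 (g = 3 + (-2 - 10) = 3 - 12 = -9)
-5*(((2 + (-3 + 4)/(1 - 5))*4)*N)*(-7)*g = -5*(((2 + (-3 + 4)/(1 - 5))*4)*(-3))*(-7)*(-9) = -5*(((2 + 1/(-4))*4)*(-3))*(-7)*(-9) = -5*(((2 + 1*(-1/4))*4)*(-3))*(-7)*(-9) = -5*(((2 - 1/4)*4)*(-3))*(-7)*(-9) = -5*(((7/4)*4)*(-3))*(-7)*(-9) = -5*(7*(-3))*(-7)*(-9) = -5*(-21*(-7))*(-9) = -735*(-9) = -5*(-1323) = 6615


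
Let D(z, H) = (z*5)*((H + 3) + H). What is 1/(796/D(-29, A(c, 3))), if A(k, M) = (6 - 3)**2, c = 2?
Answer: -3045/796 ≈ -3.8254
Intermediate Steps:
A(k, M) = 9 (A(k, M) = 3**2 = 9)
D(z, H) = 5*z*(3 + 2*H) (D(z, H) = (5*z)*((3 + H) + H) = (5*z)*(3 + 2*H) = 5*z*(3 + 2*H))
1/(796/D(-29, A(c, 3))) = 1/(796/((5*(-29)*(3 + 2*9)))) = 1/(796/((5*(-29)*(3 + 18)))) = 1/(796/((5*(-29)*21))) = 1/(796/(-3045)) = 1/(796*(-1/3045)) = 1/(-796/3045) = -3045/796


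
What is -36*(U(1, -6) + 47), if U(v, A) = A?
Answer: -1476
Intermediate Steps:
-36*(U(1, -6) + 47) = -36*(-6 + 47) = -36*41 = -1476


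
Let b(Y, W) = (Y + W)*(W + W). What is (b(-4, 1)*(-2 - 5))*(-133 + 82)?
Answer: -2142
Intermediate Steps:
b(Y, W) = 2*W*(W + Y) (b(Y, W) = (W + Y)*(2*W) = 2*W*(W + Y))
(b(-4, 1)*(-2 - 5))*(-133 + 82) = ((2*1*(1 - 4))*(-2 - 5))*(-133 + 82) = ((2*1*(-3))*(-7))*(-51) = -6*(-7)*(-51) = 42*(-51) = -2142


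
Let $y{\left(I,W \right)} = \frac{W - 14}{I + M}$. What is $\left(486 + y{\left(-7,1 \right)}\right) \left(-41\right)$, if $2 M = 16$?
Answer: $-19393$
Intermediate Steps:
$M = 8$ ($M = \frac{1}{2} \cdot 16 = 8$)
$y{\left(I,W \right)} = \frac{-14 + W}{8 + I}$ ($y{\left(I,W \right)} = \frac{W - 14}{I + 8} = \frac{-14 + W}{8 + I}$)
$\left(486 + y{\left(-7,1 \right)}\right) \left(-41\right) = \left(486 + \frac{-14 + 1}{8 - 7}\right) \left(-41\right) = \left(486 + 1^{-1} \left(-13\right)\right) \left(-41\right) = \left(486 + 1 \left(-13\right)\right) \left(-41\right) = \left(486 - 13\right) \left(-41\right) = 473 \left(-41\right) = -19393$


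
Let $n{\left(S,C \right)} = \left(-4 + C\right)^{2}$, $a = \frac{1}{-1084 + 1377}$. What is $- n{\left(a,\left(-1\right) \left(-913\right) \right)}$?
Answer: $-826281$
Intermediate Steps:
$a = \frac{1}{293} \approx 0.003413$
$- n{\left(a,\left(-1\right) \left(-913\right) \right)} = - \left(-4 - -913\right)^{2} = - \left(-4 + 913\right)^{2} = - 909^{2} = \left(-1\right) 826281 = -826281$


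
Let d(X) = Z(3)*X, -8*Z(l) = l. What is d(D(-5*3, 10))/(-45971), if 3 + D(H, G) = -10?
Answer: -39/367768 ≈ -0.00010605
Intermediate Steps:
D(H, G) = -13 (D(H, G) = -3 - 10 = -13)
Z(l) = -l/8
d(X) = -3*X/8 (d(X) = (-1/8*3)*X = -3*X/8)
d(D(-5*3, 10))/(-45971) = -3/8*(-13)/(-45971) = (39/8)*(-1/45971) = -39/367768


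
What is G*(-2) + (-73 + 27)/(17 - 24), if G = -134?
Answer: 1922/7 ≈ 274.57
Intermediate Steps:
G*(-2) + (-73 + 27)/(17 - 24) = -134*(-2) + (-73 + 27)/(17 - 24) = 268 - 46/(-7) = 268 - 46*(-1/7) = 268 + 46/7 = 1922/7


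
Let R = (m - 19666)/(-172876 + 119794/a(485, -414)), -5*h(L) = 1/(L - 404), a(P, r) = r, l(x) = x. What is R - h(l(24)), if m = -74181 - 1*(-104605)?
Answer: -224577191/3584522900 ≈ -0.062652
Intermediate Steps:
h(L) = -1/(5*(-404 + L)) (h(L) = -1/(5*(L - 404)) = -1/(5*(-404 + L)))
m = 30424 (m = -74181 + 104605 = 30424)
R = -2226906/35845229 (R = (30424 - 19666)/(-172876 + 119794/(-414)) = 10758/(-172876 + 119794*(-1/414)) = 10758/(-172876 - 59897/207) = 10758/(-35845229/207) = 10758*(-207/35845229) = -2226906/35845229 ≈ -0.062126)
R - h(l(24)) = -2226906/35845229 - (-1)/(-2020 + 5*24) = -2226906/35845229 - (-1)/(-2020 + 120) = -2226906/35845229 - (-1)/(-1900) = -2226906/35845229 - (-1)*(-1)/1900 = -2226906/35845229 - 1*1/1900 = -2226906/35845229 - 1/1900 = -224577191/3584522900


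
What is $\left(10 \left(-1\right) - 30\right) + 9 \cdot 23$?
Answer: $167$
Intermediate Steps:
$\left(10 \left(-1\right) - 30\right) + 9 \cdot 23 = \left(-10 - 30\right) + 207 = -40 + 207 = 167$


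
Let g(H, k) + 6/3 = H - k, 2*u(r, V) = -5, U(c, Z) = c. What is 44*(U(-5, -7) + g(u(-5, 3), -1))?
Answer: -374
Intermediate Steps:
u(r, V) = -5/2 (u(r, V) = (½)*(-5) = -5/2)
g(H, k) = -2 + H - k (g(H, k) = -2 + (H - k) = -2 + H - k)
44*(U(-5, -7) + g(u(-5, 3), -1)) = 44*(-5 + (-2 - 5/2 - 1*(-1))) = 44*(-5 + (-2 - 5/2 + 1)) = 44*(-5 - 7/2) = 44*(-17/2) = -374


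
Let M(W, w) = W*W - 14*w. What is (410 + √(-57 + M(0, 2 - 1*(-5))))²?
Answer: (410 + I*√155)² ≈ 1.6795e+5 + 10209.0*I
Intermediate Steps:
M(W, w) = W² - 14*w
(410 + √(-57 + M(0, 2 - 1*(-5))))² = (410 + √(-57 + (0² - 14*(2 - 1*(-5)))))² = (410 + √(-57 + (0 - 14*(2 + 5))))² = (410 + √(-57 + (0 - 14*7)))² = (410 + √(-57 + (0 - 98)))² = (410 + √(-57 - 98))² = (410 + √(-155))² = (410 + I*√155)²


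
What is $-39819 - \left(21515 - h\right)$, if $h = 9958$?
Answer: $-51376$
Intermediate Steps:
$-39819 - \left(21515 - h\right) = -39819 - \left(21515 - 9958\right) = -39819 - 11557 = -51376$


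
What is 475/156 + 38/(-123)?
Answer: 5833/2132 ≈ 2.7359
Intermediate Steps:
475/156 + 38/(-123) = 475*(1/156) + 38*(-1/123) = 475/156 - 38/123 = 5833/2132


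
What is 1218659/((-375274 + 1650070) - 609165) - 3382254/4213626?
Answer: 480606689210/467453348001 ≈ 1.0281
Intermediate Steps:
1218659/((-375274 + 1650070) - 609165) - 3382254/4213626 = 1218659/(1274796 - 609165) - 3382254*1/4213626 = 1218659/665631 - 563709/702271 = 480606689210/467453348001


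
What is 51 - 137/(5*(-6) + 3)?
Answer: 1514/27 ≈ 56.074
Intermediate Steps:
51 - 137/(5*(-6) + 3) = 51 - 137/(-30 + 3) = 51 - 137/(-27) = 51 - 1/27*(-137) = 51 + 137/27 = 1514/27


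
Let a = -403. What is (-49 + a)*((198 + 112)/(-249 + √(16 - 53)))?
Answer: 17444940/31019 + 70060*I*√37/31019 ≈ 562.4 + 13.739*I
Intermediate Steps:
(-49 + a)*((198 + 112)/(-249 + √(16 - 53))) = (-49 - 403)*((198 + 112)/(-249 + √(16 - 53))) = -140120/(-249 + √(-37)) = -140120/(-249 + I*√37)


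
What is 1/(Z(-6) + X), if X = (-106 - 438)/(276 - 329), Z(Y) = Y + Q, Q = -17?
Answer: -53/675 ≈ -0.078519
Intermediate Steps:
Z(Y) = -17 + Y (Z(Y) = Y - 17 = -17 + Y)
X = 544/53 (X = -544/(-53) = -544*(-1/53) = 544/53 ≈ 10.264)
1/(Z(-6) + X) = 1/((-17 - 6) + 544/53) = 1/(-23 + 544/53) = 1/(-675/53) = -53/675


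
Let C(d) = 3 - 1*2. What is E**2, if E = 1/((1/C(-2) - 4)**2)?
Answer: 1/81 ≈ 0.012346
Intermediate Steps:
C(d) = 1 (C(d) = 3 - 2 = 1)
E = 1/9 (E = 1/((1/1 - 4)**2) = 1/((1 - 4)**2) = 1/((-3)**2) = 1/9 ≈ 0.11111)
E**2 = (1/9)**2 = 1/81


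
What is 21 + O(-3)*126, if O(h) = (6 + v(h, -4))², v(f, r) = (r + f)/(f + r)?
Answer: 6195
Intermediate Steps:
v(f, r) = 1 (v(f, r) = (f + r)/(f + r) = 1)
O(h) = 49 (O(h) = (6 + 1)² = 7² = 49)
21 + O(-3)*126 = 21 + 49*126 = 21 + 6174 = 6195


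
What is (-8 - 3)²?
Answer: 121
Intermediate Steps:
(-8 - 3)² = (-11)² = 121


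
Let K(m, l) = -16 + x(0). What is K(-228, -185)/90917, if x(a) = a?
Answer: -16/90917 ≈ -0.00017598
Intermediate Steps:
K(m, l) = -16 (K(m, l) = -16 + 0 = -16)
K(-228, -185)/90917 = -16/90917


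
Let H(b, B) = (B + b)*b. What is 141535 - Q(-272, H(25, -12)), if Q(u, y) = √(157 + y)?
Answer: 141535 - √482 ≈ 1.4151e+5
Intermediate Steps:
H(b, B) = b*(B + b)
141535 - Q(-272, H(25, -12)) = 141535 - √(157 + 25*(-12 + 25)) = 141535 - √(157 + 25*13) = 141535 - √(157 + 325) = 141535 - √482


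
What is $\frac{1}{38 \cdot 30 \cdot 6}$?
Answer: $\frac{1}{6840} \approx 0.0001462$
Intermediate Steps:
$\frac{1}{38 \cdot 30 \cdot 6} = \frac{1}{1140 \cdot 6} = \frac{1}{6840}$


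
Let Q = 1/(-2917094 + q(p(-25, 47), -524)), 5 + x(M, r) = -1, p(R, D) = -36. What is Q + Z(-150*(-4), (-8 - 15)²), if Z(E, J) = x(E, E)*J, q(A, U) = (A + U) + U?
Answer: -9262296973/2918178 ≈ -3174.0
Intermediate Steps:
x(M, r) = -6 (x(M, r) = -5 - 1 = -6)
q(A, U) = A + 2*U
Q = -1/2918178 (Q = 1/(-2917094 + (-36 + 2*(-524))) = 1/(-2917094 + (-36 - 1048)) = 1/(-2917094 - 1084) = 1/(-2918178) = -1/2918178 ≈ -3.4268e-7)
Z(E, J) = -6*J
Q + Z(-150*(-4), (-8 - 15)²) = -1/2918178 - 6*(-8 - 15)² = -1/2918178 - 6*(-23)² = -1/2918178 - 6*529 = -1/2918178 - 3174 = -9262296973/2918178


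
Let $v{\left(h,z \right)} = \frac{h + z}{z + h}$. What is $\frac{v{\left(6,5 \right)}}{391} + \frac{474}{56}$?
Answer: $\frac{92695}{10948} \approx 8.4668$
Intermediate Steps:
$v{\left(h,z \right)} = 1$ ($v{\left(h,z \right)} = \frac{h + z}{h + z} = 1$)
$\frac{v{\left(6,5 \right)}}{391} + \frac{474}{56} = 1 \cdot \frac{1}{391} + \frac{474}{56} = 1 \cdot \frac{1}{391} + 474 \cdot \frac{1}{56} = \frac{1}{391} + \frac{237}{28} = \frac{92695}{10948}$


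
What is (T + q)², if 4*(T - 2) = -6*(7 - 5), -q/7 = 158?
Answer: 1225449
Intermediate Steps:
q = -1106 (q = -7*158 = -1106)
T = -1 (T = 2 + (-6*(7 - 5))/4 = 2 + (-6*2)/4 = 2 + (¼)*(-12) = 2 - 3 = -1)
(T + q)² = (-1 - 1106)² = (-1107)² = 1225449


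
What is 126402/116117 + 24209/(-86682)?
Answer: 8145701711/10065253794 ≈ 0.80929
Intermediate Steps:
126402/116117 + 24209/(-86682) = 126402*(1/116117) + 24209*(-1/86682) = 126402/116117 - 24209/86682 = 8145701711/10065253794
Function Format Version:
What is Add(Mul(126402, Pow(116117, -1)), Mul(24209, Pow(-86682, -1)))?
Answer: Rational(8145701711, 10065253794) ≈ 0.80929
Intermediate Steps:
Add(Mul(126402, Pow(116117, -1)), Mul(24209, Pow(-86682, -1))) = Add(Mul(126402, Rational(1, 116117)), Mul(24209, Rational(-1, 86682))) = Add(Rational(126402, 116117), Rational(-24209, 86682)) = Rational(8145701711, 10065253794)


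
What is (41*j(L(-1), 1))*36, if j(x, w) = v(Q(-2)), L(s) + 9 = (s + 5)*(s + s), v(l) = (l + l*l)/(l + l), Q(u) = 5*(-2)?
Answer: -6642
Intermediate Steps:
Q(u) = -10
v(l) = (l + l²)/(2*l) (v(l) = (l + l²)/((2*l)) = (l + l²)*(1/(2*l)) = (l + l²)/(2*l))
L(s) = -9 + 2*s*(5 + s) (L(s) = -9 + (s + 5)*(s + s) = -9 + (5 + s)*(2*s) = -9 + 2*s*(5 + s))
j(x, w) = -9/2 (j(x, w) = ½ + (½)*(-10) = ½ - 5 = -9/2)
(41*j(L(-1), 1))*36 = (41*(-9/2))*36 = -369/2*36 = -6642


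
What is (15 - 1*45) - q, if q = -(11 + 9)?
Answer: -10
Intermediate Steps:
q = -20 (q = -1*20 = -20)
(15 - 1*45) - q = (15 - 1*45) - 1*(-20) = (15 - 45) + 20 = -30 + 20 = -10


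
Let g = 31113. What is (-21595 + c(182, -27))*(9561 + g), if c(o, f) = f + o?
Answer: -872050560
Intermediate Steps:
(-21595 + c(182, -27))*(9561 + g) = (-21595 + (-27 + 182))*(9561 + 31113) = (-21595 + 155)*40674 = -21440*40674 = -872050560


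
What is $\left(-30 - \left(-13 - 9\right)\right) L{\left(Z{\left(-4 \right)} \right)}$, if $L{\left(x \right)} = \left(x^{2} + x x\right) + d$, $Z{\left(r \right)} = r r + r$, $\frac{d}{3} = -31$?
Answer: $-1560$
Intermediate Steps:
$d = -93$ ($d = 3 \left(-31\right) = -93$)
$Z{\left(r \right)} = r + r^{2}$ ($Z{\left(r \right)} = r^{2} + r = r + r^{2}$)
$L{\left(x \right)} = -93 + 2 x^{2}$ ($L{\left(x \right)} = \left(x^{2} + x x\right) - 93 = \left(x^{2} + x^{2}\right) - 93 = 2 x^{2} - 93 = -93 + 2 x^{2}$)
$\left(-30 - \left(-13 - 9\right)\right) L{\left(Z{\left(-4 \right)} \right)} = \left(-30 - \left(-13 - 9\right)\right) \left(-93 + 2 \left(- 4 \left(1 - 4\right)\right)^{2}\right) = \left(-30 - \left(-13 - 9\right)\right) \left(-93 + 2 \left(\left(-4\right) \left(-3\right)\right)^{2}\right) = \left(-30 - -22\right) \left(-93 + 2 \cdot 12^{2}\right) = \left(-30 + 22\right) \left(-93 + 2 \cdot 144\right) = - 8 \left(-93 + 288\right) = \left(-8\right) 195 = -1560$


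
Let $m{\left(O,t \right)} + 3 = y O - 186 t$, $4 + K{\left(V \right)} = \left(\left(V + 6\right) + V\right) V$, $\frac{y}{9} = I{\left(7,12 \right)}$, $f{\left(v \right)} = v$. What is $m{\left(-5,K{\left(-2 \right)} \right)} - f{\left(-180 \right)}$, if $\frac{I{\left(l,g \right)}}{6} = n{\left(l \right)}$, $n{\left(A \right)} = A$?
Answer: $-225$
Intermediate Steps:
$I{\left(l,g \right)} = 6 l$
$y = 378$ ($y = 9 \cdot 6 \cdot 7 = 9 \cdot 42 = 378$)
$K{\left(V \right)} = -4 + V \left(6 + 2 V\right)$ ($K{\left(V \right)} = -4 + \left(\left(V + 6\right) + V\right) V = -4 + \left(\left(6 + V\right) + V\right) V = -4 + \left(6 + 2 V\right) V = -4 + V \left(6 + 2 V\right)$)
$m{\left(O,t \right)} = -3 - 186 t + 378 O$ ($m{\left(O,t \right)} = -3 + \left(378 O - 186 t\right) = -3 + \left(- 186 t + 378 O\right) = -3 - 186 t + 378 O$)
$m{\left(-5,K{\left(-2 \right)} \right)} - f{\left(-180 \right)} = \left(-3 - 186 \left(-4 + 2 \left(-2\right)^{2} + 6 \left(-2\right)\right) + 378 \left(-5\right)\right) - -180 = \left(-3 - 186 \left(-4 + 2 \cdot 4 - 12\right) - 1890\right) + 180 = \left(-3 - 186 \left(-4 + 8 - 12\right) - 1890\right) + 180 = \left(-3 - -1488 - 1890\right) + 180 = \left(-3 + 1488 - 1890\right) + 180 = -405 + 180 = -225$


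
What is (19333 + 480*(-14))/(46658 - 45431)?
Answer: 12613/1227 ≈ 10.280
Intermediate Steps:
(19333 + 480*(-14))/(46658 - 45431) = (19333 - 6720)/1227 = 12613*(1/1227) = 12613/1227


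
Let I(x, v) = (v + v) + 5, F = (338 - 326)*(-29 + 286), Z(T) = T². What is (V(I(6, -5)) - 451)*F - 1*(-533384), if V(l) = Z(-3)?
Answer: -829744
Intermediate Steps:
F = 3084 (F = 12*257 = 3084)
I(x, v) = 5 + 2*v (I(x, v) = 2*v + 5 = 5 + 2*v)
V(l) = 9 (V(l) = (-3)² = 9)
(V(I(6, -5)) - 451)*F - 1*(-533384) = (9 - 451)*3084 - 1*(-533384) = -442*3084 + 533384 = -1363128 + 533384 = -829744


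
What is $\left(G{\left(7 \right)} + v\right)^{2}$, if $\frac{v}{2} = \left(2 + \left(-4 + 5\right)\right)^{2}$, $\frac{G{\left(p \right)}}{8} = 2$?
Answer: $1156$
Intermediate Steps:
$G{\left(p \right)} = 16$ ($G{\left(p \right)} = 8 \cdot 2 = 16$)
$v = 18$ ($v = 2 \left(2 + \left(-4 + 5\right)\right)^{2} = 2 \left(2 + 1\right)^{2} = 2 \cdot 3^{2} = 2 \cdot 9 = 18$)
$\left(G{\left(7 \right)} + v\right)^{2} = \left(16 + 18\right)^{2} = 34^{2} = 1156$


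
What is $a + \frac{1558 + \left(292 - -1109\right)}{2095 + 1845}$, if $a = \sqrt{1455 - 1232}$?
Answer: $\frac{2959}{3940} + \sqrt{223} \approx 15.684$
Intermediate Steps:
$a = \sqrt{223} \approx 14.933$
$a + \frac{1558 + \left(292 - -1109\right)}{2095 + 1845} = \sqrt{223} + \frac{1558 + \left(292 - -1109\right)}{2095 + 1845} = \sqrt{223} + \frac{1558 + \left(292 + 1109\right)}{3940} = \sqrt{223} + \left(1558 + 1401\right) \frac{1}{3940} = \sqrt{223} + 2959 \cdot \frac{1}{3940} = \sqrt{223} + \frac{2959}{3940} = \frac{2959}{3940} + \sqrt{223}$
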